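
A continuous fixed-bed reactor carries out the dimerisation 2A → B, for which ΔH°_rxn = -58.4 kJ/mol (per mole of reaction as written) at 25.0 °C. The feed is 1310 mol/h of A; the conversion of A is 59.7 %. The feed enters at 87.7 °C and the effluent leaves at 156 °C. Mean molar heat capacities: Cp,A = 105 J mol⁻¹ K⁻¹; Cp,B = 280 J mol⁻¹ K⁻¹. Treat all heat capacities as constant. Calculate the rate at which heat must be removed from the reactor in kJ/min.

Extent of reaction ξ = 0.597 × 1310 / 2 = 391.03 mol/h
Reaction term: ξ·ΔH°_rxn = 391.03 × -58.4 = -22836 kJ/h
Sensible, feed 87.7→25 °C: -8624.4 kJ/h
Outlet flows (mol/h): A 527.93, B 391.03
Sensible, products 25→156 °C: 21605 kJ/h
Q = ΔH = -9856 kJ/h = -2.7378 kW
Heat removed = 164.27 kJ/min

Q_out = 164 kJ/min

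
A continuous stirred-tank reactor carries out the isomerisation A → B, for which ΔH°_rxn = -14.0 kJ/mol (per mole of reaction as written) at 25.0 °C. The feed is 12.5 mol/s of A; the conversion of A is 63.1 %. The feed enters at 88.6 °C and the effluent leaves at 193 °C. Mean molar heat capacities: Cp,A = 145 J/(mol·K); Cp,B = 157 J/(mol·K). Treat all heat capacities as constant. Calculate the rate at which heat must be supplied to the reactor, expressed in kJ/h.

Q_in = 341000 kJ/h

Extent of reaction ξ = 0.631 × 12.5 = 7.8875 mol/s
Reaction term: ξ·ΔH°_rxn = 7.8875 × -14.0 = -110.42 kJ/s
Sensible, feed 88.6→25 °C: -115.27 kJ/s
Outlet flows (mol/s): A 4.6125, B 7.8875
Sensible, products 25→193 °C: 320.4 kJ/s
Q = ΔH = 94.701 kJ/s = 94.701 kW
Heat supplied = 340920 kJ/h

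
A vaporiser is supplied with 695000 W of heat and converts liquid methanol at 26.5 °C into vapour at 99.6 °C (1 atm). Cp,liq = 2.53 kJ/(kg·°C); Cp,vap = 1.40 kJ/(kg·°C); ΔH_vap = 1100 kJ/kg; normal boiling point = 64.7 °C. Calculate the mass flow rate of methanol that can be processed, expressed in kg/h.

Δh = 2.53×(64.7−26.5) + 1100 + 1.40×(99.6−64.7) = 1245.5 kJ/kg
Q = 695000 W = 695 kJ/s = 2.502e+06 kJ/h
ṁ = Q/Δh = 2.502e+06 / 1245.5 = 2008.8 kg/h

ṁ = 2010 kg/h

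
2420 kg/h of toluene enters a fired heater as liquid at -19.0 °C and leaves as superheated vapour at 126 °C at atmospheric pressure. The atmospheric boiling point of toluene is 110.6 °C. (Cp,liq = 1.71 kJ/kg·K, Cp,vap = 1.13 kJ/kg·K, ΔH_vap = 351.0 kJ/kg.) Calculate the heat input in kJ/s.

Q = 397 kJ/s

liquid -19.0→110.6 °C: 221.62 kJ/kg
vaporisation at 110.6 °C: 351 kJ/kg
vapour 110.6→126 °C: 17.402 kJ/kg
Δh = 221.62 + 351 + 17.402 = 590.02 kJ/kg
Q = ṁ·Δh = 2420 kg/h × 590.02 kJ/kg = 1.4278e+06 kJ/h
|Q| = 396.62 kW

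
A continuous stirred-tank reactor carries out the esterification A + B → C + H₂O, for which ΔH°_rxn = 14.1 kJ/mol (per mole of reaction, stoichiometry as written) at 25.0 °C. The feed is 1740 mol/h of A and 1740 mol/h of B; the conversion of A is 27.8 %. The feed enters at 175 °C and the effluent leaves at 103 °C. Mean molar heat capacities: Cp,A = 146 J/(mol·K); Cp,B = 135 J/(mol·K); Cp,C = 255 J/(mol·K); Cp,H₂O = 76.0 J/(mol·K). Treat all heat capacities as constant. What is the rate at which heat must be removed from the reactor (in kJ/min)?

Q_out = 442 kJ/min

Extent of reaction ξ = 0.278 × 1740 = 483.72 mol/h
Reaction term: ξ·ΔH°_rxn = 483.72 × 14.1 = 6820.5 kJ/h
Sensible, feed 175→25 °C: -73341 kJ/h
Outlet flows (mol/h): A 1256.3, B 1256.3, C 483.72, H₂O 483.72
Sensible, products 25→103 °C: 40024 kJ/h
Q = ΔH = -26497 kJ/h = -7.3602 kW
Heat removed = 441.61 kJ/min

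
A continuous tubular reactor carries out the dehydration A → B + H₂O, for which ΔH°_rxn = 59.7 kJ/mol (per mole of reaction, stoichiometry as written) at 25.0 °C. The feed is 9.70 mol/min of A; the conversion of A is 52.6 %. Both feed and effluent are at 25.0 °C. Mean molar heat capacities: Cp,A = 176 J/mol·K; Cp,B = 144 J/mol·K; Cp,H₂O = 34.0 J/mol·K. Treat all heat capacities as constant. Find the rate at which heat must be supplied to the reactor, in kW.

Q_in = 5.08 kW

Extent of reaction ξ = 0.526 × 9.70 = 5.1022 mol/min
Reaction term: ξ·ΔH°_rxn = 5.1022 × 59.7 = 304.6 kJ/min
Q = ΔH = 304.6 kJ/min = 5.0767 kW
Heat supplied = 5.0767 kW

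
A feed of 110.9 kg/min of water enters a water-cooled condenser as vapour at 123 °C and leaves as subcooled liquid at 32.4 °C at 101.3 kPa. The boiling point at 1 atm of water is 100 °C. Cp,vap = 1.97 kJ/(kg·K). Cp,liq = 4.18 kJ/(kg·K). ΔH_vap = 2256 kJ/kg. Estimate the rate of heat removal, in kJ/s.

Q_c = 4780 kJ/s

vapour 123→100 °C: -45.31 kJ/kg
condensation at 100 °C: -2256 kJ/kg
liquid 100→32.4 °C: -282.57 kJ/kg
Δh = -45.31 + -2256 + -282.57 = -2583.9 kJ/kg
Q = ṁ·Δh = 110.9 kg/min × -2583.9 kJ/kg = -286550 kJ/min
|Q| = 4775.9 kW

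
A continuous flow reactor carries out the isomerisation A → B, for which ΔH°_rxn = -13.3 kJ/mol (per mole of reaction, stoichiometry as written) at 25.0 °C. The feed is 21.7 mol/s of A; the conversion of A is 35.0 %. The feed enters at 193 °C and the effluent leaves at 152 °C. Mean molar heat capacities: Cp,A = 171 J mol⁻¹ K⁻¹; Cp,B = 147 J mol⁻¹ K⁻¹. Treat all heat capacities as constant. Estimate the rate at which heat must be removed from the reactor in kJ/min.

Extent of reaction ξ = 0.350 × 21.7 = 7.595 mol/s
Reaction term: ξ·ΔH°_rxn = 7.595 × -13.3 = -101.01 kJ/s
Sensible, feed 193→25 °C: -623.4 kJ/s
Outlet flows (mol/s): A 14.105, B 7.595
Sensible, products 25→152 °C: 448.11 kJ/s
Q = ΔH = -276.3 kJ/s = -276.3 kW
Heat removed = 16578 kJ/min

Q_out = 16600 kJ/min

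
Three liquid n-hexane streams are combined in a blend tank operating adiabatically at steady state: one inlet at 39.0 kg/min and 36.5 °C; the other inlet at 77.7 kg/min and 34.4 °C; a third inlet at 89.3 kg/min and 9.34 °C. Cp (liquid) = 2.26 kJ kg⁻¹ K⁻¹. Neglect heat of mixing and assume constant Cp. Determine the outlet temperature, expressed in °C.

T_out = 23.9 °C

Adiabatic, steady state ⇒ Σ ṁᵢCp,ᵢ(T_out − Tᵢ) = 0
T_out = Σ ṁᵢCp,ᵢTᵢ / Σ ṁᵢCp,ᵢ
      = 11143 / 465.56 = 23.934 °C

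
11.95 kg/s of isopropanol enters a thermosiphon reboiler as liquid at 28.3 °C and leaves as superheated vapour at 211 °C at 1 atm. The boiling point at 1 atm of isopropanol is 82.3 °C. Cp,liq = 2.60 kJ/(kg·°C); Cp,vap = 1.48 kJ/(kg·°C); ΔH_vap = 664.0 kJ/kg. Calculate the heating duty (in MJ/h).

Q = 42800 MJ/h

liquid 28.3→82.3 °C: 140.4 kJ/kg
vaporisation at 82.3 °C: 664 kJ/kg
vapour 82.3→211 °C: 190.48 kJ/kg
Δh = 140.4 + 664 + 190.48 = 994.88 kJ/kg
Q = ṁ·Δh = 11.95 kg/s × 994.88 kJ/kg = 11889 kJ/s
|Q| = 11889 kW = 42800 MJ/h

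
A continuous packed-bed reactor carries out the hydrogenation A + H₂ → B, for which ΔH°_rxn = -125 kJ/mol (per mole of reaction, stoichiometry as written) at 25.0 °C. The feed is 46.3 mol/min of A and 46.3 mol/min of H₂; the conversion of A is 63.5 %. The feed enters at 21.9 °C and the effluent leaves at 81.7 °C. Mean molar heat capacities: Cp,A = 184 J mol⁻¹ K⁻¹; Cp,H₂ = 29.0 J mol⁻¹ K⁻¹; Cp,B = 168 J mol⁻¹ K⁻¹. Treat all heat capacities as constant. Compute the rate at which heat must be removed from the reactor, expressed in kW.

Extent of reaction ξ = 0.635 × 46.3 = 29.4 mol/min
Reaction term: ξ·ΔH°_rxn = 29.4 × -125 = -3675.1 kJ/min
Sensible, feed 21.9→25 °C: 30.572 kJ/min
Outlet flows (mol/min): A 16.899, H₂ 16.899, B 29.4
Sensible, products 25→81.7 °C: 484.15 kJ/min
Q = ΔH = -3160.3 kJ/min = -52.672 kW
Heat removed = 52.672 kW

Q_out = 52.7 kW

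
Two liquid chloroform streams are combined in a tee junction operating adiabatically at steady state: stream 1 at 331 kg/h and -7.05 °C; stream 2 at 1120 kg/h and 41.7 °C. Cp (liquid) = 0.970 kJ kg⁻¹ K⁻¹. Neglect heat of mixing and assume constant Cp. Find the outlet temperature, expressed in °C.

Adiabatic, steady state ⇒ Σ ṁᵢCp,ᵢ(T_out − Tᵢ) = 0
Σ ṁᵢCp,ᵢTᵢ = 331×0.970×-7.05 + 1120×0.970×41.7 = 43039
Σ ṁᵢCp,ᵢ = 331×0.970 + 1120×0.970 = 1407.5
T_out = 43039 / 1407.5 = 30.579 °C

T_out = 30.6 °C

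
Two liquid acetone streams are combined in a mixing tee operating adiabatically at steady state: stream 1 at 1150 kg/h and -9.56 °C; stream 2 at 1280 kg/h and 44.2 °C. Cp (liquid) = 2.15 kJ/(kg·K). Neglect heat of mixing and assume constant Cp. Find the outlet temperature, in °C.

No heat crosses the boundary, so H_out = H_in.
T_out = Σ ṁᵢCp,ᵢTᵢ / Σ ṁᵢCp,ᵢ
      = 98001 / 5224.5 = 18.758 °C

T_out = 18.8 °C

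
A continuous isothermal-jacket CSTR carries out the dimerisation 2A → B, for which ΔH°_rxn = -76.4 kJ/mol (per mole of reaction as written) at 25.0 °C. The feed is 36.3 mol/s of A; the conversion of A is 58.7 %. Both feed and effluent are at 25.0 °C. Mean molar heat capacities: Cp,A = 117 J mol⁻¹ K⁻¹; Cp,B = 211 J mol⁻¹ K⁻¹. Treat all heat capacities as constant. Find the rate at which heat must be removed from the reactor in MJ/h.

Extent of reaction ξ = 0.587 × 36.3 / 2 = 10.654 mol/s
Reaction term: ξ·ΔH°_rxn = 10.654 × -76.4 = -813.97 kJ/s
Q = ΔH = -813.97 kJ/s = -813.97 kW
Heat removed = 2930.3 MJ/h

Q_out = 2930 MJ/h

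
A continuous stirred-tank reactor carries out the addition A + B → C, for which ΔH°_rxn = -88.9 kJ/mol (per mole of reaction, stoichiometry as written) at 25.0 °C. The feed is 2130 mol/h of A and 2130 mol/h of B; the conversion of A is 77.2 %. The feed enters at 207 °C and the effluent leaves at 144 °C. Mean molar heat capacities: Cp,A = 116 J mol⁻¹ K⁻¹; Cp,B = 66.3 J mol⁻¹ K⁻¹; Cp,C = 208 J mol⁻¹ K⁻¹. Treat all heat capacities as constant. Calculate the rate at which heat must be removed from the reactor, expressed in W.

Extent of reaction ξ = 0.772 × 2130 = 1644.4 mol/h
Reaction term: ξ·ΔH°_rxn = 1644.4 × -88.9 = -146180 kJ/h
Sensible, feed 207→25 °C: -70670 kJ/h
Outlet flows (mol/h): A 485.64, B 485.64, C 1644.4
Sensible, products 25→144 °C: 51237 kJ/h
Q = ΔH = -165620 kJ/h = -46.005 kW
Heat removed = 46005 W

Q_out = 46000 W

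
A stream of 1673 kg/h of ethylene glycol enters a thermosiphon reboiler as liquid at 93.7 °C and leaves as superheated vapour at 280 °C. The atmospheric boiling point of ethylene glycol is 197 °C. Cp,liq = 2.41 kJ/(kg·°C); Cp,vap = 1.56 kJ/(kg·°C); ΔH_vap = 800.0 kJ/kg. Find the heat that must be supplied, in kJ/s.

Q = 548 kJ/s

liquid 93.7→197 °C: 248.95 kJ/kg
vaporisation at 197 °C: 800 kJ/kg
vapour 197→280 °C: 129.48 kJ/kg
Δh = 248.95 + 800 + 129.48 = 1178.4 kJ/kg
Q = ṁ·Δh = 1673 kg/h × 1178.4 kJ/kg = 1.9715e+06 kJ/h
|Q| = 547.64 kW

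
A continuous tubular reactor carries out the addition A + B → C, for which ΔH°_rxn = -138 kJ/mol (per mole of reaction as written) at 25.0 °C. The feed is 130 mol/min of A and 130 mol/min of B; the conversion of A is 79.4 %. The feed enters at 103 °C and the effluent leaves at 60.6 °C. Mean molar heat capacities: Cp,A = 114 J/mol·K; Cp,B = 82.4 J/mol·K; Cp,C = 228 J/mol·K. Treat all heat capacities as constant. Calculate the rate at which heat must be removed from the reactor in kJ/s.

Q_out = 254 kJ/s

Extent of reaction ξ = 0.794 × 130 = 103.22 mol/min
Reaction term: ξ·ΔH°_rxn = 103.22 × -138 = -14244 kJ/min
Sensible, feed 103→25 °C: -1991.5 kJ/min
Outlet flows (mol/min): A 26.78, B 26.78, C 103.22
Sensible, products 25→60.6 °C: 1025.1 kJ/min
Q = ΔH = -15211 kJ/min = -253.51 kW
Heat removed = 253.51 kJ/s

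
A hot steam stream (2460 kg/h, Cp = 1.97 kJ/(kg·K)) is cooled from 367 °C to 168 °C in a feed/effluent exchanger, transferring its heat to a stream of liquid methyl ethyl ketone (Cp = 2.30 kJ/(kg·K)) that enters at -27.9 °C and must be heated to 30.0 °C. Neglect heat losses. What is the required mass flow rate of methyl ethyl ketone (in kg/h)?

Heat released by hot stream: Q = 2460 × 1.97 × (367 − 168) = 964390 kJ/h
Energy balance on cold side (adiabatic exchanger): Q = ṁ_c·Cp_c·(T_c,out − T_c,in)
ṁ_c = 964390 / [2.30 × (30.0 − -27.9)] = 7241.8 kg/h

ṁ_c = 7240 kg/h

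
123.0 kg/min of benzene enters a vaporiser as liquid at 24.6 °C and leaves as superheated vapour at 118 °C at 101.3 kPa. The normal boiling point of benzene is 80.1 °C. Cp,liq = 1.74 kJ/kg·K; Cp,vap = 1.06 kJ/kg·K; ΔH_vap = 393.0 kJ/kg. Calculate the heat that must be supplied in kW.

liquid 24.6→80.1 °C: 96.57 kJ/kg
vaporisation at 80.1 °C: 393 kJ/kg
vapour 80.1→118 °C: 40.174 kJ/kg
Δh = 96.57 + 393 + 40.174 = 529.74 kJ/kg
Q = ṁ·Δh = 123.0 kg/min × 529.74 kJ/kg = 65159 kJ/min
|Q| = 1086 kW

Q = 1090 kW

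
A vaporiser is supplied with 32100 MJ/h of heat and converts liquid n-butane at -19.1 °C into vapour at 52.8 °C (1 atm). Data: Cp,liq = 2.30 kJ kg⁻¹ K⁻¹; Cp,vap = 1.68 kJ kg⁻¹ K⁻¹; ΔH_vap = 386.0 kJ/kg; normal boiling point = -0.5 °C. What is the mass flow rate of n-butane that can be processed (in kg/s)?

ṁ = 17.2 kg/s

Δh = 2.30×(-0.5−-19.1) + 386.0 + 1.68×(52.8−-0.5) = 518.32 kJ/kg
Q = 32100 MJ/h = 8916.7 kJ/s = 8916.7 kJ/s
ṁ = Q/Δh = 8916.7 / 518.32 = 17.203 kg/s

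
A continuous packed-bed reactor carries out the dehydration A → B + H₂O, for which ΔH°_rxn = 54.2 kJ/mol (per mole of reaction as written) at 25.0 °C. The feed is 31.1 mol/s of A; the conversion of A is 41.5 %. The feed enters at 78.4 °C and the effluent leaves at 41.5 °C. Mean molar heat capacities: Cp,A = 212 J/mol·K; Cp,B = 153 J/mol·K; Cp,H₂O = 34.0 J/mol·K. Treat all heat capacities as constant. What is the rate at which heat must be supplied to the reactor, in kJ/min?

Extent of reaction ξ = 0.415 × 31.1 = 12.906 mol/s
Reaction term: ξ·ΔH°_rxn = 12.906 × 54.2 = 699.53 kJ/s
Sensible, feed 78.4→25 °C: -352.08 kJ/s
Outlet flows (mol/s): A 18.194, B 12.906, H₂O 12.906
Sensible, products 25→41.5 °C: 103.46 kJ/s
Q = ΔH = 450.92 kJ/s = 450.92 kW
Heat supplied = 27055 kJ/min

Q_in = 27100 kJ/min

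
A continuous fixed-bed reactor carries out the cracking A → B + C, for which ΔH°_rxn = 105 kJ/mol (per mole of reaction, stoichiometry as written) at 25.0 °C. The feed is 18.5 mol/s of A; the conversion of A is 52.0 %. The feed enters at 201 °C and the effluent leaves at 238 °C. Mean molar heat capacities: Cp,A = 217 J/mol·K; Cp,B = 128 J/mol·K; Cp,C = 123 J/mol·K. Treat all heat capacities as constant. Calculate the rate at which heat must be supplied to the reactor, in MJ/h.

Extent of reaction ξ = 0.520 × 18.5 = 9.62 mol/s
Reaction term: ξ·ΔH°_rxn = 9.62 × 105 = 1010.1 kJ/s
Sensible, feed 201→25 °C: -706.55 kJ/s
Outlet flows (mol/s): A 8.88, B 9.62, C 9.62
Sensible, products 25→238 °C: 924.76 kJ/s
Q = ΔH = 1228.3 kJ/s = 1228.3 kW
Heat supplied = 4421.9 MJ/h

Q_in = 4420 MJ/h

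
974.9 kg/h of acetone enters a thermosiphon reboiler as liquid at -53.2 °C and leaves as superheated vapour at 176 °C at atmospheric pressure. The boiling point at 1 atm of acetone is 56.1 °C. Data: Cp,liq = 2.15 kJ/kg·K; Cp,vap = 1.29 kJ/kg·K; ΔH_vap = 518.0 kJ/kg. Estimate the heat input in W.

liquid -53.2→56.1 °C: 235 kJ/kg
vaporisation at 56.1 °C: 518 kJ/kg
vapour 56.1→176 °C: 154.67 kJ/kg
Δh = 235 + 518 + 154.67 = 907.67 kJ/kg
Q = ṁ·Δh = 974.9 kg/h × 907.67 kJ/kg = 884880 kJ/h
|Q| = 245.8 kW = 245800 W

Q = 246000 W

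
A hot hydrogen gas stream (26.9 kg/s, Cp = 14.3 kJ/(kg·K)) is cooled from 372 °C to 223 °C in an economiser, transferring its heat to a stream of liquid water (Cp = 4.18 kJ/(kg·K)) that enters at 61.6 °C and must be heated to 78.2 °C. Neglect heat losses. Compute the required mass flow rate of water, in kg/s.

ṁ_c = 826 kg/s

Heat released by hot stream: Q = 26.9 × 14.3 × (372 − 223) = 57316 kJ/s
Energy balance on cold side (adiabatic exchanger): Q = ṁ_c·Cp_c·(T_c,out − T_c,in)
ṁ_c = 57316 / [4.18 × (78.2 − 61.6)] = 826.02 kg/s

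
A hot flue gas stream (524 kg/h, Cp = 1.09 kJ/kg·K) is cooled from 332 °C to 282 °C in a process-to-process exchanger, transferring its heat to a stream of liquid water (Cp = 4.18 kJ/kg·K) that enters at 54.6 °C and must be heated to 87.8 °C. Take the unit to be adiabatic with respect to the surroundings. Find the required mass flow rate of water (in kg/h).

Heat released by hot stream: Q = 524 × 1.09 × (332 − 282) = 28558 kJ/h
Energy balance on cold side (adiabatic exchanger): Q = ṁ_c·Cp_c·(T_c,out − T_c,in)
ṁ_c = 28558 / [4.18 × (87.8 − 54.6)] = 205.78 kg/h

ṁ_c = 206 kg/h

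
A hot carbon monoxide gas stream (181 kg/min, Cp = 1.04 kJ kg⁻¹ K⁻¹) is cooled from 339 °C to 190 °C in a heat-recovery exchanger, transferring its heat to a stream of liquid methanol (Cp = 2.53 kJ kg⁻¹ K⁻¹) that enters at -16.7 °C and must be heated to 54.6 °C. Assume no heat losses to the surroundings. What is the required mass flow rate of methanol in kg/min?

ṁ_c = 155 kg/min

Heat released by hot stream: Q = 181 × 1.04 × (339 − 190) = 28048 kJ/min
Energy balance on cold side (adiabatic exchanger): Q = ṁ_c·Cp_c·(T_c,out − T_c,in)
ṁ_c = 28048 / [2.53 × (54.6 − -16.7)] = 155.48 kg/min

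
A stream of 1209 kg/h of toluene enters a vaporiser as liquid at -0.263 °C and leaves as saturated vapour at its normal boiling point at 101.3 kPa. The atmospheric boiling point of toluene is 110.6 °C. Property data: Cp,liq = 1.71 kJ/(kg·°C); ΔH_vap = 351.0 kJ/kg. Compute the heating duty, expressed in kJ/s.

liquid -0.263→110.6 °C: 189.58 kJ/kg
vaporisation at 110.6 °C: 351 kJ/kg
Δh = 189.58 + 351 = 540.58 kJ/kg
Q = ṁ·Δh = 1209 kg/h × 540.58 kJ/kg = 653560 kJ/h
|Q| = 181.54 kW

Q = 182 kJ/s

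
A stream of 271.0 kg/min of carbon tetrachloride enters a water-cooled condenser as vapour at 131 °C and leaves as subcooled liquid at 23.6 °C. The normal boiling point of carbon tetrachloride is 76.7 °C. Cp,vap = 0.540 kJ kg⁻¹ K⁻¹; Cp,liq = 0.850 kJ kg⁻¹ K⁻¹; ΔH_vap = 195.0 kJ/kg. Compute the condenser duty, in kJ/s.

vapour 131→76.7 °C: -29.322 kJ/kg
condensation at 76.7 °C: -195 kJ/kg
liquid 76.7→23.6 °C: -45.135 kJ/kg
Δh = -29.322 + -195 + -45.135 = -269.46 kJ/kg
Q = ṁ·Δh = 271.0 kg/min × -269.46 kJ/kg = -73023 kJ/min
|Q| = 1217 kW

Q_c = 1220 kJ/s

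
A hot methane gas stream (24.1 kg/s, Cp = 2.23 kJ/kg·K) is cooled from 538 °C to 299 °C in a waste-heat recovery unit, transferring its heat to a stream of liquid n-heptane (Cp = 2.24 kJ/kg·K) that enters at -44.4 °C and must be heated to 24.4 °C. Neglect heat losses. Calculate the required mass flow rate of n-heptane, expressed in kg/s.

ṁ_c = 83.3 kg/s

Heat released by hot stream: Q = 24.1 × 2.23 × (538 − 299) = 12845 kJ/s
Energy balance on cold side (adiabatic exchanger): Q = ṁ_c·Cp_c·(T_c,out − T_c,in)
ṁ_c = 12845 / [2.24 × (24.4 − -44.4)] = 83.346 kg/s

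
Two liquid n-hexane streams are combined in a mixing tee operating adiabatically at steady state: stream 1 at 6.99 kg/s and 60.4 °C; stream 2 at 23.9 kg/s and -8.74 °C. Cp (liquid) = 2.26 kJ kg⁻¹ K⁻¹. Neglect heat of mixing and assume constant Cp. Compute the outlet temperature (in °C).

T_out = 6.91 °C

Energy balance with Q = 0: Σ ṁᵢCp,ᵢ(T_out − Tᵢ) = 0
Σ ṁᵢCp,ᵢTᵢ = 6.99×2.26×60.4 + 23.9×2.26×-8.74 = 482.08
Σ ṁᵢCp,ᵢ = 6.99×2.26 + 23.9×2.26 = 69.811
T_out = 482.08 / 69.811 = 6.9055 °C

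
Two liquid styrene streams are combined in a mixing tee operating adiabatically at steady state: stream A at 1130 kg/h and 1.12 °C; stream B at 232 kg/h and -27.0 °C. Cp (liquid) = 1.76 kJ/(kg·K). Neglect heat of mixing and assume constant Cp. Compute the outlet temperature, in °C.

T_out = -3.67 °C

Adiabatic, steady state ⇒ Σ ṁᵢCp,ᵢ(T_out − Tᵢ) = 0
T_out = Σ ṁᵢCp,ᵢTᵢ / Σ ṁᵢCp,ᵢ
      = -8797.2 / 2397.1 = -3.6699 °C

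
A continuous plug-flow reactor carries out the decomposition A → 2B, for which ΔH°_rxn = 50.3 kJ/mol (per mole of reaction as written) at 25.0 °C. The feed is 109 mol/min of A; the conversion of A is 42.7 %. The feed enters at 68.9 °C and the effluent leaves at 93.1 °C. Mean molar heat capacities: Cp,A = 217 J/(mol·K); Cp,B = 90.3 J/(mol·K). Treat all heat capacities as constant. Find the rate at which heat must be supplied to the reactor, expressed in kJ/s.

Q_in = 46.6 kJ/s

Extent of reaction ξ = 0.427 × 109 = 46.543 mol/min
Reaction term: ξ·ΔH°_rxn = 46.543 × 50.3 = 2341.1 kJ/min
Sensible, feed 68.9→25 °C: -1038.4 kJ/min
Outlet flows (mol/min): A 62.457, B 93.086
Sensible, products 25→93.1 °C: 1495.4 kJ/min
Q = ΔH = 2798.1 kJ/min = 46.636 kW
Heat supplied = 46.636 kJ/s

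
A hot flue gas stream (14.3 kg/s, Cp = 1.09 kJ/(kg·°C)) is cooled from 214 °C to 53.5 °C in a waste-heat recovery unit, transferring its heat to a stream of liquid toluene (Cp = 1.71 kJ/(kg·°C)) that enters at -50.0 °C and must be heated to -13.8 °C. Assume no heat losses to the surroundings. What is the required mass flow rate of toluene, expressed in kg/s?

ṁ_c = 40.4 kg/s

Heat released by hot stream: Q = 14.3 × 1.09 × (214 − 53.5) = 2501.7 kJ/s
Energy balance on cold side (adiabatic exchanger): Q = ṁ_c·Cp_c·(T_c,out − T_c,in)
ṁ_c = 2501.7 / [1.71 × (-13.8 − -50.0)] = 40.414 kg/s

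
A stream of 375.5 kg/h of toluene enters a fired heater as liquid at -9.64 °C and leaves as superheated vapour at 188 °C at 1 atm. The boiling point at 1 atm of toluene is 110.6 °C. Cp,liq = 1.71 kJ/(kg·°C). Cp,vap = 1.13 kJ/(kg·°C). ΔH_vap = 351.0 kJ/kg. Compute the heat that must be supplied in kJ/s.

liquid -9.64→110.6 °C: 205.61 kJ/kg
vaporisation at 110.6 °C: 351 kJ/kg
vapour 110.6→188 °C: 87.462 kJ/kg
Δh = 205.61 + 351 + 87.462 = 644.07 kJ/kg
Q = ṁ·Δh = 375.5 kg/h × 644.07 kJ/kg = 241850 kJ/h
|Q| = 67.18 kW

Q = 67.2 kJ/s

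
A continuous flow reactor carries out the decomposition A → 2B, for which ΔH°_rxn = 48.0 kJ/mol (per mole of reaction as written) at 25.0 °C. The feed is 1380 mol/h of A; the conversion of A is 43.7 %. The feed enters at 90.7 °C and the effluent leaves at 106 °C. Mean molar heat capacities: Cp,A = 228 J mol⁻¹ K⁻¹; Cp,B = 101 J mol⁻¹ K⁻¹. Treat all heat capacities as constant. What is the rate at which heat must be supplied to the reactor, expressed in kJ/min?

Extent of reaction ξ = 0.437 × 1380 = 603.06 mol/h
Reaction term: ξ·ΔH°_rxn = 603.06 × 48.0 = 28947 kJ/h
Sensible, feed 90.7→25 °C: -20672 kJ/h
Outlet flows (mol/h): A 776.94, B 1206.1
Sensible, products 25→106 °C: 24216 kJ/h
Q = ΔH = 32491 kJ/h = 9.0252 kW
Heat supplied = 541.51 kJ/min

Q_in = 542 kJ/min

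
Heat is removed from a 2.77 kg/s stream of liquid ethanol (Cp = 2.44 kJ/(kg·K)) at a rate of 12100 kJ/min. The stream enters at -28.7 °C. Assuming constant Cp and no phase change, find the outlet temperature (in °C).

Q = 12100 kJ/min = 201.67 kJ/s
ΔT = Q/(ṁ·Cp) = 201.67/(2.77×2.44) = 29.838 K
T_out = -28.7 − 29.838 = -58.538 °C

T_out = -58.5 °C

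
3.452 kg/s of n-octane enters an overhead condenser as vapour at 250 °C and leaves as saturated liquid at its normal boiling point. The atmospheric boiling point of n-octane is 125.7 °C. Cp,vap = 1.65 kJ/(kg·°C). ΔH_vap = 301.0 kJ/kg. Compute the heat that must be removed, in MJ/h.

vapour 250→125.7 °C: -205.09 kJ/kg
condensation at 125.7 °C: -301 kJ/kg
Δh = -205.09 + -301 = -506.09 kJ/kg
Q = ṁ·Δh = 3.452 kg/s × -506.09 kJ/kg = -1747 kJ/s
|Q| = 1747 kW = 6289.3 MJ/h

Q_c = 6290 MJ/h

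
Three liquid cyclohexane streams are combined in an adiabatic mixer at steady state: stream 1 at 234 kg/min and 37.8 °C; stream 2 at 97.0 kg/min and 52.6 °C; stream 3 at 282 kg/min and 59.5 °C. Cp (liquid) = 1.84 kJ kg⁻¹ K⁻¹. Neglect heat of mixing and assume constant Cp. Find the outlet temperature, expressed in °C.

T_out = 50.1 °C

Adiabatic, steady state ⇒ Σ ṁᵢCp,ᵢ(T_out − Tᵢ) = 0
T_out = Σ ṁᵢCp,ᵢTᵢ / Σ ṁᵢCp,ᵢ
      = 56537 / 1127.9 = 50.125 °C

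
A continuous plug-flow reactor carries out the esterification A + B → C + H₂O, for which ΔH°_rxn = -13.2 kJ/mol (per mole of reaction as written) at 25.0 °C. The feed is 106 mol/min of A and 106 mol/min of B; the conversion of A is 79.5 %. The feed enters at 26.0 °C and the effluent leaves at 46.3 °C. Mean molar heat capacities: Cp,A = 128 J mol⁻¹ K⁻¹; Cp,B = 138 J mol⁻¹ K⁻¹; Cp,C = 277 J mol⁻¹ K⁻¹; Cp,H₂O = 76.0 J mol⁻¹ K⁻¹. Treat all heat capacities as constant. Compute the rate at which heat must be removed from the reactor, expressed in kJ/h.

Q_out = 23000 kJ/h

Extent of reaction ξ = 0.795 × 106 = 84.27 mol/min
Reaction term: ξ·ΔH°_rxn = 84.27 × -13.2 = -1112.4 kJ/min
Sensible, feed 26.0→25 °C: -28.196 kJ/min
Outlet flows (mol/min): A 21.73, B 21.73, C 84.27, H₂O 84.27
Sensible, products 25→46.3 °C: 756.74 kJ/min
Q = ΔH = -383.82 kJ/min = -6.3971 kW
Heat removed = 23029 kJ/h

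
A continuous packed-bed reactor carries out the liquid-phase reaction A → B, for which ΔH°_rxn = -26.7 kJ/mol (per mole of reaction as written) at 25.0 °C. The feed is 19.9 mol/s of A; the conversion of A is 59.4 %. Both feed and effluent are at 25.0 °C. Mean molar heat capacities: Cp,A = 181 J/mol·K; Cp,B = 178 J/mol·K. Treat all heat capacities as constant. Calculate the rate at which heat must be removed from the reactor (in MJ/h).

Q_out = 1140 MJ/h

Extent of reaction ξ = 0.594 × 19.9 = 11.821 mol/s
Reaction term: ξ·ΔH°_rxn = 11.821 × -26.7 = -315.61 kJ/s
Q = ΔH = -315.61 kJ/s = -315.61 kW
Heat removed = 1136.2 MJ/h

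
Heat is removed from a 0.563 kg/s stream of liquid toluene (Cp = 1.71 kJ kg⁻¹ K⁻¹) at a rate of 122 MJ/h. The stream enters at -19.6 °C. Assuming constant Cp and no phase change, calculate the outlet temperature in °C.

T_out = -54.8 °C

Q = 122 MJ/h = 33.889 kJ/s
ΔT = Q/(ṁ·Cp) = 33.889/(0.563×1.71) = 35.201 K
T_out = -19.6 − 35.201 = -54.801 °C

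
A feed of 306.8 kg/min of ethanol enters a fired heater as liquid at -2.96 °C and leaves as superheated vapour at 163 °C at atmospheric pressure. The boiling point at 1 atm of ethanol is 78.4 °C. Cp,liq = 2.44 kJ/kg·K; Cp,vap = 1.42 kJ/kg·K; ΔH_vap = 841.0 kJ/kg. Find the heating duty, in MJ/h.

Q = 21300 MJ/h

liquid -2.96→78.4 °C: 198.52 kJ/kg
vaporisation at 78.4 °C: 841 kJ/kg
vapour 78.4→163 °C: 120.13 kJ/kg
Δh = 198.52 + 841 + 120.13 = 1159.7 kJ/kg
Q = ṁ·Δh = 306.8 kg/min × 1159.7 kJ/kg = 355780 kJ/min
|Q| = 5929.7 kW = 21347 MJ/h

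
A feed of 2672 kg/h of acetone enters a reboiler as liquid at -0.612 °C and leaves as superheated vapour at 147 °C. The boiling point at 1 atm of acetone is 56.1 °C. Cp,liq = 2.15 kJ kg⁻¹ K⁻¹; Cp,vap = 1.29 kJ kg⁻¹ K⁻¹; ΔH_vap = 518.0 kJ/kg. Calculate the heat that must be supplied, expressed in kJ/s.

Q = 562 kJ/s

liquid -0.612→56.1 °C: 121.93 kJ/kg
vaporisation at 56.1 °C: 518 kJ/kg
vapour 56.1→147 °C: 117.26 kJ/kg
Δh = 121.93 + 518 + 117.26 = 757.19 kJ/kg
Q = ṁ·Δh = 2672 kg/h × 757.19 kJ/kg = 2.0232e+06 kJ/h
|Q| = 562 kW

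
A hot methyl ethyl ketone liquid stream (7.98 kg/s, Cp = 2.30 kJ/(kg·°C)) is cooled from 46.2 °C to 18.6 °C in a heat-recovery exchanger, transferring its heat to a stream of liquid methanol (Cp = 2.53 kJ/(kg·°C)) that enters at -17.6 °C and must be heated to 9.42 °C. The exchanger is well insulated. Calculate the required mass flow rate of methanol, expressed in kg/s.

Heat released by hot stream: Q = 7.98 × 2.30 × (46.2 − 18.6) = 506.57 kJ/s
Energy balance on cold side (adiabatic exchanger): Q = ṁ_c·Cp_c·(T_c,out − T_c,in)
ṁ_c = 506.57 / [2.53 × (9.42 − -17.6)] = 7.4103 kg/s

ṁ_c = 7.41 kg/s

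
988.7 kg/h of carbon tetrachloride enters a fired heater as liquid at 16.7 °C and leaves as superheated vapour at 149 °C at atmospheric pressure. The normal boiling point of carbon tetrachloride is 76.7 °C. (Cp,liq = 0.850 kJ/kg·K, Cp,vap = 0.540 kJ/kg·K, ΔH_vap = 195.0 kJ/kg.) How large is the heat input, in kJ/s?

liquid 16.7→76.7 °C: 51 kJ/kg
vaporisation at 76.7 °C: 195 kJ/kg
vapour 76.7→149 °C: 39.042 kJ/kg
Δh = 51 + 195 + 39.042 = 285.04 kJ/kg
Q = ṁ·Δh = 988.7 kg/h × 285.04 kJ/kg = 281820 kJ/h
|Q| = 78.284 kW

Q = 78.3 kJ/s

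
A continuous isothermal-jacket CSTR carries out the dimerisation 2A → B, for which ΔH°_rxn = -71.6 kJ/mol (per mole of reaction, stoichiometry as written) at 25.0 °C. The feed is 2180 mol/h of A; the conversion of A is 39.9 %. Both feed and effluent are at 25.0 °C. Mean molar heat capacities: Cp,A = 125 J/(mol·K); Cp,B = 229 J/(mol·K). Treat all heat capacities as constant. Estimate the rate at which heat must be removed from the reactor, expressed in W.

Q_out = 8650 W

Extent of reaction ξ = 0.399 × 2180 / 2 = 434.91 mol/h
Reaction term: ξ·ΔH°_rxn = 434.91 × -71.6 = -31140 kJ/h
Q = ΔH = -31140 kJ/h = -8.6499 kW
Heat removed = 8649.9 W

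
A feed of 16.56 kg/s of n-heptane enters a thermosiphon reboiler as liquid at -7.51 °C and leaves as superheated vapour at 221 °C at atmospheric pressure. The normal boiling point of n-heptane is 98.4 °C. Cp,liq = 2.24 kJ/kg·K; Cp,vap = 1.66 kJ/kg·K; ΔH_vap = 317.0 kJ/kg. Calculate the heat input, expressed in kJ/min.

liquid -7.51→98.4 °C: 237.24 kJ/kg
vaporisation at 98.4 °C: 317 kJ/kg
vapour 98.4→221 °C: 203.52 kJ/kg
Δh = 237.24 + 317 + 203.52 = 757.75 kJ/kg
Q = ṁ·Δh = 16.56 kg/s × 757.75 kJ/kg = 12548 kJ/s
|Q| = 12548 kW = 752900 kJ/min

Q = 753000 kJ/min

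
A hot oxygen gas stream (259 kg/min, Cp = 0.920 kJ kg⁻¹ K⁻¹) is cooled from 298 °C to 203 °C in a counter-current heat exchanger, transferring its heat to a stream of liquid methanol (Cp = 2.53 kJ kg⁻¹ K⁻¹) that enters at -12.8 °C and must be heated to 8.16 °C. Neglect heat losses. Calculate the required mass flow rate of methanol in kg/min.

ṁ_c = 427 kg/min

Heat released by hot stream: Q = 259 × 0.920 × (298 − 203) = 22637 kJ/min
Energy balance on cold side (adiabatic exchanger): Q = ṁ_c·Cp_c·(T_c,out − T_c,in)
ṁ_c = 22637 / [2.53 × (8.16 − -12.8)] = 426.87 kg/min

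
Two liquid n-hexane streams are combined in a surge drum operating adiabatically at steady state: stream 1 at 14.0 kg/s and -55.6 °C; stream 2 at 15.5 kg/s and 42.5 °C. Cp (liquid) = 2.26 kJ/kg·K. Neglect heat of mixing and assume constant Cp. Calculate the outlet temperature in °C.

T_out = -4.06 °C

Energy balance with Q = 0: Σ ṁᵢCp,ᵢ(T_out − Tᵢ) = 0
Σ ṁᵢCp,ᵢTᵢ = 14.0×2.26×-55.6 + 15.5×2.26×42.5 = -270.41
Σ ṁᵢCp,ᵢ = 14.0×2.26 + 15.5×2.26 = 66.67
T_out = -270.41 / 66.67 = -4.0559 °C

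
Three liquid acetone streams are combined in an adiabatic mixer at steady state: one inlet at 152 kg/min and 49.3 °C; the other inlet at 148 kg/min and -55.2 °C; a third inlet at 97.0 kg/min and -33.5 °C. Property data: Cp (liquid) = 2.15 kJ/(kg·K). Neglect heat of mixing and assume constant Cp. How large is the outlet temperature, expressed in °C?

No heat crosses the boundary, so H_out = H_in.
T_out = Σ ṁᵢCp,ᵢTᵢ / Σ ṁᵢCp,ᵢ
      = -8439.8 / 853.55 = -9.8879 °C

T_out = -9.89 °C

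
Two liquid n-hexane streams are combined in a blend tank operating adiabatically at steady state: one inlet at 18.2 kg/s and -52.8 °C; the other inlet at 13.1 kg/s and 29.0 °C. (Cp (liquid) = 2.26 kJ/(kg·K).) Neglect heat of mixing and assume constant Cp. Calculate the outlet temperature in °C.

T_out = -18.6 °C

No heat crosses the boundary, so H_out = H_in.
Σ ṁᵢCp,ᵢTᵢ = 18.2×2.26×-52.8 + 13.1×2.26×29.0 = -1313.2
Σ ṁᵢCp,ᵢ = 18.2×2.26 + 13.1×2.26 = 70.738
T_out = -1313.2 / 70.738 = -18.564 °C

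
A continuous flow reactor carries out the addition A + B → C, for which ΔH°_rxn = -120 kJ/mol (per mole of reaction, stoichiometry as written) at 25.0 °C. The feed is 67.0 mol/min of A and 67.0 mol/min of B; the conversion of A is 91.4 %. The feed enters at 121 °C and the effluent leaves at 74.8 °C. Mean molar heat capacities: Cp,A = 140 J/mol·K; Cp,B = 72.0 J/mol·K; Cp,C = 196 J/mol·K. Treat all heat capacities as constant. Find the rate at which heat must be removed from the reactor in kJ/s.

Extent of reaction ξ = 0.914 × 67.0 = 61.238 mol/min
Reaction term: ξ·ΔH°_rxn = 61.238 × -120 = -7348.6 kJ/min
Sensible, feed 121→25 °C: -1363.6 kJ/min
Outlet flows (mol/min): A 5.762, B 5.762, C 61.238
Sensible, products 25→74.8 °C: 658.56 kJ/min
Q = ΔH = -8053.6 kJ/min = -134.23 kW
Heat removed = 134.23 kJ/s

Q_out = 134 kJ/s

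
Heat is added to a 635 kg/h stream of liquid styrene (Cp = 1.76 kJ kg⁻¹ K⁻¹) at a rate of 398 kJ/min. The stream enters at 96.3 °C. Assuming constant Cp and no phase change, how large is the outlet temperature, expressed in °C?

T_out = 118 °C

Q = 398 kJ/min = 23880 kJ/h
ΔT = Q/(ṁ·Cp) = 23880/(635×1.76) = 21.367 K
T_out = 96.3 + 21.367 = 117.67 °C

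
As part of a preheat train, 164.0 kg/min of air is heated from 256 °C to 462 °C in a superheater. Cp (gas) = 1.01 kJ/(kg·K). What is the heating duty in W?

Q = 569000 W

Q = ṁ·Cp·ΔT = 164.0 × 1.01 × (462 − 256) = 34122 kJ/min
Converting: 34122 / 60 s = 568.7 kW
Heating duty = 568700 W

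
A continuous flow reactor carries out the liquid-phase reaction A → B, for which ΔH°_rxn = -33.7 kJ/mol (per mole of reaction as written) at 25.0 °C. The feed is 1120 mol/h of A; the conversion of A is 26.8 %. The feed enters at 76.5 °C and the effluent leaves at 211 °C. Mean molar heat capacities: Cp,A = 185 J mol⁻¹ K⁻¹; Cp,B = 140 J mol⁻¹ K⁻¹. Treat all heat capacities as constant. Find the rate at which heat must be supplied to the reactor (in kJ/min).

Q_in = 254 kJ/min

Extent of reaction ξ = 0.268 × 1120 = 300.16 mol/h
Reaction term: ξ·ΔH°_rxn = 300.16 × -33.7 = -10115 kJ/h
Sensible, feed 76.5→25 °C: -10671 kJ/h
Outlet flows (mol/h): A 819.84, B 300.16
Sensible, products 25→211 °C: 36027 kJ/h
Q = ΔH = 15241 kJ/h = 4.2335 kW
Heat supplied = 254.01 kJ/min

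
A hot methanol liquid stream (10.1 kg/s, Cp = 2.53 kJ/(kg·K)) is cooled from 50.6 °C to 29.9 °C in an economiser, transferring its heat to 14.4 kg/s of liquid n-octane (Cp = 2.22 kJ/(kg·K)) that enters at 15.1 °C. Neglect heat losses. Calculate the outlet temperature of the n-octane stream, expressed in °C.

T_c,out = 31.6 °C

Heat released by hot stream: Q = 10.1 × 2.53 × (50.6 − 29.9) = 528.95 kJ/s
Energy balance on cold side (adiabatic exchanger): Q = ṁ_c·Cp_c·(T_c,out − T_c,in)
T_c,out = 15.1 + 528.95/(14.4 × 2.22) = 31.646 °C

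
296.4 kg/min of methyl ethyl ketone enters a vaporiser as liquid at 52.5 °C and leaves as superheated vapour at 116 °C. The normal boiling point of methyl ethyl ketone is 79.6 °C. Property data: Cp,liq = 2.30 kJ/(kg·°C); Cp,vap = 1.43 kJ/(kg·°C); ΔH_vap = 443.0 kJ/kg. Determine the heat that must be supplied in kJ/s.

liquid 52.5→79.6 °C: 62.33 kJ/kg
vaporisation at 79.6 °C: 443 kJ/kg
vapour 79.6→116 °C: 52.052 kJ/kg
Δh = 62.33 + 443 + 52.052 = 557.38 kJ/kg
Q = ṁ·Δh = 296.4 kg/min × 557.38 kJ/kg = 165210 kJ/min
|Q| = 2753.5 kW

Q = 2750 kJ/s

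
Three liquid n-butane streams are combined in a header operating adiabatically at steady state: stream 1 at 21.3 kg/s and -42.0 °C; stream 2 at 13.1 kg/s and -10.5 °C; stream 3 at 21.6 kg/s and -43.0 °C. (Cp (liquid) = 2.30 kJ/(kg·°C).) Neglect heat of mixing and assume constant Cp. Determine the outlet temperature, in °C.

No heat crosses the boundary, so H_out = H_in.
Σ ṁᵢCp,ᵢTᵢ = 21.3×2.30×-42.0 + 13.1×2.30×-10.5 + 21.6×2.30×-43.0 = -4510.2
Σ ṁᵢCp,ᵢ = 21.3×2.30 + 13.1×2.30 + 21.6×2.30 = 128.8
T_out = -4510.2 / 128.8 = -35.017 °C

T_out = -35.0 °C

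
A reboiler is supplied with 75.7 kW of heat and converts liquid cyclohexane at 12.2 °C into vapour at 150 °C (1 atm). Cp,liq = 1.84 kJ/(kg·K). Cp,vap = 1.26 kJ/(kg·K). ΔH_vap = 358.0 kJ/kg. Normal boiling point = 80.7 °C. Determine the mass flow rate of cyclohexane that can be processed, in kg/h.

ṁ = 477 kg/h

Δh = 1.84×(80.7−12.2) + 358.0 + 1.26×(150−80.7) = 571.36 kJ/kg
Q = 75.7 kW = 75.7 kJ/s = 272520 kJ/h
ṁ = Q/Δh = 272520 / 571.36 = 476.97 kg/h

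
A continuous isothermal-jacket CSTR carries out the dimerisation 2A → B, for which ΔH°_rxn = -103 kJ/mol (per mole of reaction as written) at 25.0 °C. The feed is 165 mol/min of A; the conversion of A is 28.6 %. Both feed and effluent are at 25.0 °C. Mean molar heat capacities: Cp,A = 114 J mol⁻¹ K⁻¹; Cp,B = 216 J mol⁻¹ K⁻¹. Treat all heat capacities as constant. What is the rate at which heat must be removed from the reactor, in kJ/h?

Q_out = 146000 kJ/h

Extent of reaction ξ = 0.286 × 165 / 2 = 23.595 mol/min
Reaction term: ξ·ΔH°_rxn = 23.595 × -103 = -2430.3 kJ/min
Q = ΔH = -2430.3 kJ/min = -40.505 kW
Heat removed = 145820 kJ/h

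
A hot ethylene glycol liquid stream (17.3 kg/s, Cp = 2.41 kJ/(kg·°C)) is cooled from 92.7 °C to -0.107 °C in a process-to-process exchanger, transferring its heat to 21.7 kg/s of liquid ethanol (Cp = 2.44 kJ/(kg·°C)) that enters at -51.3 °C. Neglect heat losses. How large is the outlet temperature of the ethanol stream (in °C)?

T_c,out = 21.8 °C

Heat released by hot stream: Q = 17.3 × 2.41 × (92.7 − -0.107) = 3869.4 kJ/s
Energy balance on cold side (adiabatic exchanger): Q = ṁ_c·Cp_c·(T_c,out − T_c,in)
T_c,out = -51.3 + 3869.4/(21.7 × 2.44) = 21.779 °C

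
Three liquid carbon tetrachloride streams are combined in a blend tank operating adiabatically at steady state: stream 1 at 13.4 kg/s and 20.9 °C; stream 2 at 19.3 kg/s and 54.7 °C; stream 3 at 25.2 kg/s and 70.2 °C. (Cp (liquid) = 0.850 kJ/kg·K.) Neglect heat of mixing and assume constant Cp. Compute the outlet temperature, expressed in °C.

T_out = 53.6 °C

No heat crosses the boundary, so H_out = H_in.
Σ ṁᵢCp,ᵢTᵢ = 13.4×0.850×20.9 + 19.3×0.850×54.7 + 25.2×0.850×70.2 = 2639.1
Σ ṁᵢCp,ᵢ = 13.4×0.850 + 19.3×0.850 + 25.2×0.850 = 49.215
T_out = 2639.1 / 49.215 = 53.624 °C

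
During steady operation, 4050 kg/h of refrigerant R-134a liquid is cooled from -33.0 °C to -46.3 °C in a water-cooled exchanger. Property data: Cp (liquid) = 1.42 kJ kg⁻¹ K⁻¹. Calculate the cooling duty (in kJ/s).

Q_c = 21.2 kJ/s

Q = ṁ·Cp·ΔT = 4050 × 1.42 × (-46.3 − -33.0) = -76488 kJ/h
Converting: 76488 / 3600 s = 21.247 kW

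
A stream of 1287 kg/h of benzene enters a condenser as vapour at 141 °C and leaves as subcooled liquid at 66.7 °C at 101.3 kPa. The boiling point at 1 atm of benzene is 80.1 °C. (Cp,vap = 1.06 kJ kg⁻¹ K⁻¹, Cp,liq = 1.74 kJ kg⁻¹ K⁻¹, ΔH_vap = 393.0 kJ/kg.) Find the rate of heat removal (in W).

vapour 141→80.1 °C: -64.554 kJ/kg
condensation at 80.1 °C: -393 kJ/kg
liquid 80.1→66.7 °C: -23.316 kJ/kg
Δh = -64.554 + -393 + -23.316 = -480.87 kJ/kg
Q = ṁ·Δh = 1287 kg/h × -480.87 kJ/kg = -618880 kJ/h
|Q| = 171.91 kW = 171910 W

Q_c = 172000 W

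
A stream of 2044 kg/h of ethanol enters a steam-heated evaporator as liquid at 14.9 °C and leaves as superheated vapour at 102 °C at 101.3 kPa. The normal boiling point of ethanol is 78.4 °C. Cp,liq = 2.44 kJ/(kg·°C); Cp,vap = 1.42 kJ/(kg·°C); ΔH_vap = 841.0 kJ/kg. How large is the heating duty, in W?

Q = 584000 W

liquid 14.9→78.4 °C: 154.94 kJ/kg
vaporisation at 78.4 °C: 841 kJ/kg
vapour 78.4→102 °C: 33.512 kJ/kg
Δh = 154.94 + 841 + 33.512 = 1029.5 kJ/kg
Q = ṁ·Δh = 2044 kg/h × 1029.5 kJ/kg = 2.1042e+06 kJ/h
|Q| = 584.5 kW = 584500 W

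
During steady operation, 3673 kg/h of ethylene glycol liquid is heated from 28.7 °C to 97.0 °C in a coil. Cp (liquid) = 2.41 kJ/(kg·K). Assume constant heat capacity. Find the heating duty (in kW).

Q = ṁ·Cp·ΔT = 3673 × 2.41 × (97.0 − 28.7) = 604590 kJ/h
Converting: 604590 / 3600 s = 167.94 kW

Q = 168 kW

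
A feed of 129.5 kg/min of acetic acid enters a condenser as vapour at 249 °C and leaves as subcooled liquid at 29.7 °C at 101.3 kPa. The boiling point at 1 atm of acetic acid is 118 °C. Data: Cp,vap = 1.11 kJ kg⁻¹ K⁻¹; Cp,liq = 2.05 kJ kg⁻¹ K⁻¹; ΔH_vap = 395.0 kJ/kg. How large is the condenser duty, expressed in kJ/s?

vapour 249→118 °C: -145.41 kJ/kg
condensation at 118 °C: -395 kJ/kg
liquid 118→29.7 °C: -181.01 kJ/kg
Δh = -145.41 + -395 + -181.01 = -721.42 kJ/kg
Q = ṁ·Δh = 129.5 kg/min × -721.42 kJ/kg = -93425 kJ/min
|Q| = 1557.1 kW

Q_c = 1560 kJ/s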